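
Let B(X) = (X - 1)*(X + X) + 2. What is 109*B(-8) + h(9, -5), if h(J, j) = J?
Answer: 15923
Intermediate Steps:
B(X) = 2 + 2*X*(-1 + X) (B(X) = (-1 + X)*(2*X) + 2 = 2*X*(-1 + X) + 2 = 2 + 2*X*(-1 + X))
109*B(-8) + h(9, -5) = 109*(2 - 2*(-8) + 2*(-8)²) + 9 = 109*(2 + 16 + 2*64) + 9 = 109*(2 + 16 + 128) + 9 = 109*146 + 9 = 15914 + 9 = 15923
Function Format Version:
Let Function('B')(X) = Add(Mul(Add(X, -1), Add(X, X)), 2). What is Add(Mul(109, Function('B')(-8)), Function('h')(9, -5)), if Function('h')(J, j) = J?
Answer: 15923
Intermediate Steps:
Function('B')(X) = Add(2, Mul(2, X, Add(-1, X))) (Function('B')(X) = Add(Mul(Add(-1, X), Mul(2, X)), 2) = Add(Mul(2, X, Add(-1, X)), 2) = Add(2, Mul(2, X, Add(-1, X))))
Add(Mul(109, Function('B')(-8)), Function('h')(9, -5)) = Add(Mul(109, Add(2, Mul(-2, -8), Mul(2, Pow(-8, 2)))), 9) = Add(Mul(109, Add(2, 16, Mul(2, 64))), 9) = Add(Mul(109, Add(2, 16, 128)), 9) = Add(Mul(109, 146), 9) = Add(15914, 9) = 15923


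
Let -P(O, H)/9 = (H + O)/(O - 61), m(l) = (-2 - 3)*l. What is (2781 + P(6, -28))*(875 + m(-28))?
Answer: 2819061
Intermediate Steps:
m(l) = -5*l
P(O, H) = -9*(H + O)/(-61 + O) (P(O, H) = -9*(H + O)/(O - 61) = -9*(H + O)/(-61 + O))
(2781 + P(6, -28))*(875 + m(-28)) = (2781 + 9*(-1*(-28) - 1*6)/(-61 + 6))*(875 - 5*(-28)) = (2781 + 9*(28 - 6)/(-55))*(875 + 140) = (2781 + 9*(-1/55)*22)*1015 = (2781 - 18/5)*1015 = (13887/5)*1015 = 2819061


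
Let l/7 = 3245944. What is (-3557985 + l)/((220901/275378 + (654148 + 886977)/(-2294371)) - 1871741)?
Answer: -12107946816393973274/1182602000794623337 ≈ -10.238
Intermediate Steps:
l = 22721608 (l = 7*3245944 = 22721608)
(-3557985 + l)/((220901/275378 + (654148 + 886977)/(-2294371)) - 1871741) = (-3557985 + 22721608)/((220901/275378 + (654148 + 886977)/(-2294371)) - 1871741) = 19163623/((220901*(1/275378) + 1541125*(-1/2294371)) - 1871741) = 19163623/((220901/275378 - 1541125/2294371) - 1871741) = 19163623/(82436928021/631819297238 - 1871741) = 19163623/(-1182602000794623337/631819297238) = 19163623*(-631819297238/1182602000794623337) = -12107946816393973274/1182602000794623337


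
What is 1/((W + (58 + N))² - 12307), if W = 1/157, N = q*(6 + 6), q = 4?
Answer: -24649/26365794 ≈ -0.00093489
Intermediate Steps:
N = 48 (N = 4*(6 + 6) = 4*12 = 48)
W = 1/157 ≈ 0.0063694
1/((W + (58 + N))² - 12307) = 1/((1/157 + (58 + 48))² - 12307) = 1/((1/157 + 106)² - 12307) = 1/((16643/157)² - 12307) = 1/(276989449/24649 - 12307) = 1/(-26365794/24649) = -24649/26365794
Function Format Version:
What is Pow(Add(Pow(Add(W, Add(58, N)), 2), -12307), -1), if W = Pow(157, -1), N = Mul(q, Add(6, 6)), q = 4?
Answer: Rational(-24649, 26365794) ≈ -0.00093489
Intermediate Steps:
N = 48 (N = Mul(4, Add(6, 6)) = Mul(4, 12) = 48)
W = Rational(1, 157) ≈ 0.0063694
Pow(Add(Pow(Add(W, Add(58, N)), 2), -12307), -1) = Pow(Add(Pow(Add(Rational(1, 157), Add(58, 48)), 2), -12307), -1) = Pow(Add(Pow(Add(Rational(1, 157), 106), 2), -12307), -1) = Pow(Add(Pow(Rational(16643, 157), 2), -12307), -1) = Pow(Add(Rational(276989449, 24649), -12307), -1) = Pow(Rational(-26365794, 24649), -1) = Rational(-24649, 26365794)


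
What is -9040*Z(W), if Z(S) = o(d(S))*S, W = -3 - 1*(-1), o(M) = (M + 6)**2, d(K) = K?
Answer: 289280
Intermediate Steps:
o(M) = (6 + M)**2
W = -2 (W = -3 + 1 = -2)
Z(S) = S*(6 + S)**2 (Z(S) = (6 + S)**2*S = S*(6 + S)**2)
-9040*Z(W) = -(-18080)*(6 - 2)**2 = -(-18080)*4**2 = -(-18080)*16 = -9040*(-32) = 289280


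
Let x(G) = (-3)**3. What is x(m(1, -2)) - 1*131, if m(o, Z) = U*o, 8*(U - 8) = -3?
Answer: -158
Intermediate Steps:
U = 61/8 (U = 8 + (1/8)*(-3) = 8 - 3/8 = 61/8 ≈ 7.6250)
m(o, Z) = 61*o/8
x(G) = -27
x(m(1, -2)) - 1*131 = -27 - 1*131 = -27 - 131 = -158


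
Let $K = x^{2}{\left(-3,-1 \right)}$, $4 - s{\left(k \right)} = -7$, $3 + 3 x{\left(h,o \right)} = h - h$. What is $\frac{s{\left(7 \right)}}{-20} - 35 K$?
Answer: $- \frac{711}{20} \approx -35.55$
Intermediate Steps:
$x{\left(h,o \right)} = -1$ ($x{\left(h,o \right)} = -1 + \frac{h - h}{3} = -1 + \frac{1}{3} \cdot 0 = -1 + 0 = -1$)
$s{\left(k \right)} = 11$ ($s{\left(k \right)} = 4 - -7 = 4 + 7 = 11$)
$K = 1$ ($K = \left(-1\right)^{2} = 1$)
$\frac{s{\left(7 \right)}}{-20} - 35 K = \frac{11}{-20} - 35 = 11 \left(- \frac{1}{20}\right) - 35 = - \frac{11}{20} - 35 = - \frac{711}{20}$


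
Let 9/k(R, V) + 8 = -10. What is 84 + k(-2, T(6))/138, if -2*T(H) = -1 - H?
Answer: 23183/276 ≈ 83.996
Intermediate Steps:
T(H) = 1/2 + H/2 (T(H) = -(-1 - H)/2 = 1/2 + H/2)
k(R, V) = -1/2 (k(R, V) = 9/(-8 - 10) = 9/(-18) = 9*(-1/18) = -1/2)
84 + k(-2, T(6))/138 = 84 - 1/2/138 = 84 + (1/138)*(-1/2) = 84 - 1/276 = 23183/276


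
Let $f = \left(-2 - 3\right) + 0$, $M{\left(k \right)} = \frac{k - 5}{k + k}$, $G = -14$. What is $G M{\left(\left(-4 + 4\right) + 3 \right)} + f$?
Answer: $- \frac{1}{3} \approx -0.33333$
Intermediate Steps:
$M{\left(k \right)} = \frac{-5 + k}{2 k}$
$f = -5$ ($f = -5 + 0 = -5$)
$G M{\left(\left(-4 + 4\right) + 3 \right)} + f = - 14 \frac{-5 + \left(\left(-4 + 4\right) + 3\right)}{2 \left(\left(-4 + 4\right) + 3\right)} - 5 = - 14 \frac{-5 + \left(0 + 3\right)}{2 \left(0 + 3\right)} - 5 = - 14 \frac{-5 + 3}{2 \cdot 3} - 5 = - 14 \cdot \frac{1}{2} \cdot \frac{1}{3} \left(-2\right) - 5 = \left(-14\right) \left(- \frac{1}{3}\right) - 5 = \frac{14}{3} - 5 = - \frac{1}{3}$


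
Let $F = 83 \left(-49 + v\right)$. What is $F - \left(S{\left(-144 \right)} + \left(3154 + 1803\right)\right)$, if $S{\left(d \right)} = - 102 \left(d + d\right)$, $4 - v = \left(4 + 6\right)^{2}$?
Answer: $-46368$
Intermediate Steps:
$v = -96$ ($v = 4 - \left(4 + 6\right)^{2} = 4 - 10^{2} = 4 - 100 = -96$)
$S{\left(d \right)} = - 204 d$ ($S{\left(d \right)} = - 102 \cdot 2 d = - 204 d$)
$F = -12035$ ($F = 83 \left(-49 - 96\right) = 83 \left(-145\right) = -12035$)
$F - \left(S{\left(-144 \right)} + \left(3154 + 1803\right)\right) = -12035 - \left(\left(-204\right) \left(-144\right) + \left(3154 + 1803\right)\right) = -12035 - \left(29376 + 4957\right) = -12035 - 34333 = -46368$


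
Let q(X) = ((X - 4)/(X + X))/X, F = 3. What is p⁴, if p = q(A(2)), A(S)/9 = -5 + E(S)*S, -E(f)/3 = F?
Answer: 1982119441/53936498154021017616 ≈ 3.6749e-11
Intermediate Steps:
E(f) = -9 (E(f) = -3*3 = -9)
A(S) = -45 - 81*S (A(S) = 9*(-5 - 9*S) = -45 - 81*S)
q(X) = (-4 + X)/(2*X²) (q(X) = ((-4 + X)/((2*X)))/X = ((-4 + X)*(1/(2*X)))/X = ((-4 + X)/(2*X))/X = (-4 + X)/(2*X²))
p = -211/85698 (p = (-4 + (-45 - 81*2))/(2*(-45 - 81*2)²) = (-4 + (-45 - 162))/(2*(-45 - 162)²) = (½)*(-4 - 207)/(-207)² = (½)*(1/42849)*(-211) = -211/85698 ≈ -0.0024621)
p⁴ = (-211/85698)⁴ = 1982119441/53936498154021017616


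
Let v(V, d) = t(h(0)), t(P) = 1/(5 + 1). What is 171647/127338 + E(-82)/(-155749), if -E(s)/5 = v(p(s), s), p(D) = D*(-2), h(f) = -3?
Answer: 13366977359/9916383081 ≈ 1.3480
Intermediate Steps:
t(P) = ⅙ (t(P) = 1/6 = ⅙)
p(D) = -2*D
v(V, d) = ⅙
E(s) = -⅚ (E(s) = -5*⅙ = -⅚)
171647/127338 + E(-82)/(-155749) = 171647/127338 - ⅚/(-155749) = 171647*(1/127338) - ⅚*(-1/155749) = 171647/127338 + 5/934494 = 13366977359/9916383081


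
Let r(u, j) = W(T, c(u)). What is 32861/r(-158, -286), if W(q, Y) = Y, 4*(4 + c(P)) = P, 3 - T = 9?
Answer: -65722/87 ≈ -755.42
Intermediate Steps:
T = -6 (T = 3 - 1*9 = 3 - 9 = -6)
c(P) = -4 + P/4
r(u, j) = -4 + u/4
32861/r(-158, -286) = 32861/(-4 + (¼)*(-158)) = 32861/(-4 - 79/2) = 32861/(-87/2) = 32861*(-2/87) = -65722/87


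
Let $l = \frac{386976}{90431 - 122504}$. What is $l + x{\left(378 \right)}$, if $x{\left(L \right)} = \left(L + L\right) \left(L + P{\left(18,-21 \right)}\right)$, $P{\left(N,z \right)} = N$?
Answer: $\frac{3200499824}{10691} \approx 2.9936 \cdot 10^{5}$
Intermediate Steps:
$x{\left(L \right)} = 2 L \left(18 + L\right)$ ($x{\left(L \right)} = \left(L + L\right) \left(L + 18\right) = 2 L \left(18 + L\right)$)
$l = - \frac{128992}{10691}$ ($l = \frac{386976}{-32073} = 386976 \left(- \frac{1}{32073}\right) = - \frac{128992}{10691} \approx -12.065$)
$l + x{\left(378 \right)} = - \frac{128992}{10691} + 2 \cdot 378 \left(18 + 378\right) = - \frac{128992}{10691} + 2 \cdot 378 \cdot 396 = - \frac{128992}{10691} + 299376 = \frac{3200499824}{10691}$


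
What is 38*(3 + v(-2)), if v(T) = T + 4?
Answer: 190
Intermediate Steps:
v(T) = 4 + T
38*(3 + v(-2)) = 38*(3 + (4 - 2)) = 38*(3 + 2) = 38*5 = 190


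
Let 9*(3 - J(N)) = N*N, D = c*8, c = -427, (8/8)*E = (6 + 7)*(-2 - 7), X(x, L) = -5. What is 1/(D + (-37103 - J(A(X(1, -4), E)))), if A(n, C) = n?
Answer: -9/364673 ≈ -2.4680e-5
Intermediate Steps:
E = -117 (E = (6 + 7)*(-2 - 7) = 13*(-9) = -117)
D = -3416 (D = -427*8 = -3416)
J(N) = 3 - N**2/9 (J(N) = 3 - N*N/9 = 3 - N**2/9)
1/(D + (-37103 - J(A(X(1, -4), E)))) = 1/(-3416 + (-37103 - (3 - 1/9*(-5)**2))) = 1/(-3416 + (-37103 - (3 - 1/9*25))) = 1/(-3416 + (-37103 - (3 - 25/9))) = 1/(-3416 + (-37103 - 1*2/9)) = 1/(-3416 + (-37103 - 2/9)) = 1/(-3416 - 333929/9) = 1/(-364673/9) = -9/364673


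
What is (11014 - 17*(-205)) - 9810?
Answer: 4689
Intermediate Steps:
(11014 - 17*(-205)) - 9810 = (11014 + 3485) - 9810 = 14499 - 9810 = 4689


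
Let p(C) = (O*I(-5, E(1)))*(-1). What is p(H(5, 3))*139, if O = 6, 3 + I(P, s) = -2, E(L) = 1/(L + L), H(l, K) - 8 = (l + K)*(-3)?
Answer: 4170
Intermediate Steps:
H(l, K) = 8 - 3*K - 3*l (H(l, K) = 8 + (l + K)*(-3) = 8 + (K + l)*(-3) = 8 + (-3*K - 3*l) = 8 - 3*K - 3*l)
E(L) = 1/(2*L)
I(P, s) = -5 (I(P, s) = -3 - 2 = -5)
p(C) = 30 (p(C) = (6*(-5))*(-1) = -30*(-1) = 30)
p(H(5, 3))*139 = 30*139 = 4170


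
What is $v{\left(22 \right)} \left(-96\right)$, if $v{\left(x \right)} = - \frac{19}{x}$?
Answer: $\frac{912}{11} \approx 82.909$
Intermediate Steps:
$v{\left(22 \right)} \left(-96\right) = - \frac{19}{22} \left(-96\right) = \left(-19\right) \frac{1}{22} \left(-96\right) = \left(- \frac{19}{22}\right) \left(-96\right) = \frac{912}{11}$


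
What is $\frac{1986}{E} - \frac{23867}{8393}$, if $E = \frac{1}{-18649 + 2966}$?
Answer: $- \frac{261412078001}{8393} \approx -3.1146 \cdot 10^{7}$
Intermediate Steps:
$E = - \frac{1}{15683}$ ($E = \frac{1}{-15683} = - \frac{1}{15683} \approx -6.3763 \cdot 10^{-5}$)
$\frac{1986}{E} - \frac{23867}{8393} = \frac{1986}{- \frac{1}{15683}} - \frac{23867}{8393} = 1986 \left(-15683\right) - \frac{23867}{8393} = -31146438 - \frac{23867}{8393} = - \frac{261412078001}{8393}$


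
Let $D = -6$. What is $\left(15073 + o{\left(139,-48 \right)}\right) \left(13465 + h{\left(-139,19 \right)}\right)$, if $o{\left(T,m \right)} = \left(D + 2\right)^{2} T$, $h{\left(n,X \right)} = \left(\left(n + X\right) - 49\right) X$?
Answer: $177363438$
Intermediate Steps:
$h{\left(n,X \right)} = X \left(-49 + X + n\right)$ ($h{\left(n,X \right)} = \left(\left(X + n\right) - 49\right) X = \left(-49 + X + n\right) X = X \left(-49 + X + n\right)$)
$o{\left(T,m \right)} = 16 T$ ($o{\left(T,m \right)} = \left(-6 + 2\right)^{2} T = \left(-4\right)^{2} T = 16 T$)
$\left(15073 + o{\left(139,-48 \right)}\right) \left(13465 + h{\left(-139,19 \right)}\right) = \left(15073 + 16 \cdot 139\right) \left(13465 + 19 \left(-49 + 19 - 139\right)\right) = \left(15073 + 2224\right) \left(13465 + 19 \left(-169\right)\right) = 17297 \left(13465 - 3211\right) = 17297 \cdot 10254 = 177363438$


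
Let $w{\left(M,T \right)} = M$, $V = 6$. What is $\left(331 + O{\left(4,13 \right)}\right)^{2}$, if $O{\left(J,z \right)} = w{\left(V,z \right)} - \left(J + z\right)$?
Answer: $102400$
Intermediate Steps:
$O{\left(J,z \right)} = 6 - J - z$ ($O{\left(J,z \right)} = 6 - \left(J + z\right) = 6 - J - z$)
$\left(331 + O{\left(4,13 \right)}\right)^{2} = \left(331 - 11\right)^{2} = 320^{2} = 102400$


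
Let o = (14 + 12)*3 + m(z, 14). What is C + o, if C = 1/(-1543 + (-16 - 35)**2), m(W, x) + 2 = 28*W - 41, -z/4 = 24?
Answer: -2806873/1058 ≈ -2653.0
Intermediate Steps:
z = -96 (z = -4*24 = -96)
m(W, x) = -43 + 28*W (m(W, x) = -2 + (28*W - 41) = -2 + (-41 + 28*W) = -43 + 28*W)
C = 1/1058 (C = 1/(-1543 + (-51)**2) = 1/(-1543 + 2601) = 1/1058 ≈ 0.00094518)
o = -2653 (o = (14 + 12)*3 + (-43 + 28*(-96)) = 26*3 + (-43 - 2688) = 78 - 2731 = -2653)
C + o = 1/1058 - 2653 = -2806873/1058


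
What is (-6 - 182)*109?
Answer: -20492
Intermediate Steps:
(-6 - 182)*109 = -188*109 = -20492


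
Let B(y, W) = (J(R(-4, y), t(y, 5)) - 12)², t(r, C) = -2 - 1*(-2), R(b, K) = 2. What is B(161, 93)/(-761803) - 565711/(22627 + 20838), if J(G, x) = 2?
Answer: -430964683433/33111767395 ≈ -13.015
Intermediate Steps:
t(r, C) = 0 (t(r, C) = -2 + 2 = 0)
B(y, W) = 100 (B(y, W) = (2 - 12)² = (-10)² = 100)
B(161, 93)/(-761803) - 565711/(22627 + 20838) = 100/(-761803) - 565711/(22627 + 20838) = 100*(-1/761803) - 565711/43465 = -100/761803 - 565711*1/43465 = -100/761803 - 565711/43465 = -430964683433/33111767395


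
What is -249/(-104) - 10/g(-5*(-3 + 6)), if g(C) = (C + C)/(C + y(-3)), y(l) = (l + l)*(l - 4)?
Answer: 1185/104 ≈ 11.394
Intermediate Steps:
y(l) = 2*l*(-4 + l) (y(l) = (2*l)*(-4 + l) = 2*l*(-4 + l))
g(C) = 2*C/(42 + C) (g(C) = (C + C)/(C + 2*(-3)*(-4 - 3)) = (2*C)/(C + 2*(-3)*(-7)) = (2*C)/(C + 42) = (2*C)/(42 + C) = 2*C/(42 + C))
-249/(-104) - 10/g(-5*(-3 + 6)) = -249/(-104) - 10*(-(42 - 5*(-3 + 6))/(10*(-3 + 6))) = -249*(-1/104) - 10/(2*(-5*3)/(42 - 5*3)) = 249/104 - 10/(2*(-15)/(42 - 15)) = 249/104 - 10/(2*(-15)/27) = 249/104 - 10/(2*(-15)*(1/27)) = 249/104 - 10/(-10/9) = 249/104 - 10*(-9/10) = 249/104 + 9 = 1185/104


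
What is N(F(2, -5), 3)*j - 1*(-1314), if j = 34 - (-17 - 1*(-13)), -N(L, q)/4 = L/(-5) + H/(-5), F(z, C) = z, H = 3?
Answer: 1466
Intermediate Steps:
N(L, q) = 12/5 + 4*L/5 (N(L, q) = -4*(L/(-5) + 3/(-5)) = -4*(L*(-⅕) + 3*(-⅕)) = -4*(-L/5 - ⅗) = -4*(-⅗ - L/5) = 12/5 + 4*L/5)
j = 38 (j = 34 - (-17 + 13) = 34 - 1*(-4) = 34 + 4 = 38)
N(F(2, -5), 3)*j - 1*(-1314) = (12/5 + (⅘)*2)*38 - 1*(-1314) = (12/5 + 8/5)*38 + 1314 = 4*38 + 1314 = 152 + 1314 = 1466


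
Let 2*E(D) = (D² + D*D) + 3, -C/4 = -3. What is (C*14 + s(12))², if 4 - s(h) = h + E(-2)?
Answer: 95481/4 ≈ 23870.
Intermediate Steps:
C = 12 (C = -4*(-3) = 12)
E(D) = 3/2 + D² (E(D) = ((D² + D*D) + 3)/2 = ((D² + D²) + 3)/2 = (2*D² + 3)/2 = (3 + 2*D²)/2 = 3/2 + D²)
s(h) = -3/2 - h (s(h) = 4 - (h + (3/2 + (-2)²)) = 4 - (h + (3/2 + 4)) = 4 - (h + 11/2) = 4 - (11/2 + h) = 4 + (-11/2 - h) = -3/2 - h)
(C*14 + s(12))² = (12*14 + (-3/2 - 1*12))² = (168 + (-3/2 - 12))² = (168 - 27/2)² = (309/2)² = 95481/4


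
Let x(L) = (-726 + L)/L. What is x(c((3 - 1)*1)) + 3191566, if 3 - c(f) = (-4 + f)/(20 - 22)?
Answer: 3191204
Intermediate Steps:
c(f) = 1 + f/2 (c(f) = 3 - (-4 + f)/(20 - 22) = 3 - (-4 + f)/(-2) = 3 - (-4 + f)*(-1)/2 = 3 - (2 - f/2) = 3 + (-2 + f/2) = 1 + f/2)
x(L) = (-726 + L)/L
x(c((3 - 1)*1)) + 3191566 = (-726 + (1 + ((3 - 1)*1)/2))/(1 + ((3 - 1)*1)/2) + 3191566 = (-726 + (1 + (2*1)/2))/(1 + (2*1)/2) + 3191566 = (-726 + (1 + (½)*2))/(1 + (½)*2) + 3191566 = (-726 + (1 + 1))/(1 + 1) + 3191566 = (-726 + 2)/2 + 3191566 = (½)*(-724) + 3191566 = -362 + 3191566 = 3191204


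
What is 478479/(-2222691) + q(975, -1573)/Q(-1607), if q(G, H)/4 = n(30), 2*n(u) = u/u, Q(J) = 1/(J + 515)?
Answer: -1618278541/740897 ≈ -2184.2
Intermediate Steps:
Q(J) = 1/(515 + J)
n(u) = ½ (n(u) = (u/u)/2 = (½)*1 = ½)
q(G, H) = 2 (q(G, H) = 4*(½) = 2)
478479/(-2222691) + q(975, -1573)/Q(-1607) = 478479/(-2222691) + 2/(1/(515 - 1607)) = 478479*(-1/2222691) + 2/(1/(-1092)) = -159493/740897 + 2/(-1/1092) = -159493/740897 + 2*(-1092) = -159493/740897 - 2184 = -1618278541/740897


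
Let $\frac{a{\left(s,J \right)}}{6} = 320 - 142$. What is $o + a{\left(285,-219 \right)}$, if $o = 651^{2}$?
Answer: $424869$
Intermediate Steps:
$a{\left(s,J \right)} = 1068$ ($a{\left(s,J \right)} = 6 \left(320 - 142\right) = 6 \cdot 178 = 1068$)
$o = 423801$
$o + a{\left(285,-219 \right)} = 423801 + 1068 = 424869$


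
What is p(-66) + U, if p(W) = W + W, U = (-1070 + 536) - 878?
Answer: -1544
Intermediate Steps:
U = -1412 (U = -534 - 878 = -1412)
p(W) = 2*W
p(-66) + U = 2*(-66) - 1412 = -132 - 1412 = -1544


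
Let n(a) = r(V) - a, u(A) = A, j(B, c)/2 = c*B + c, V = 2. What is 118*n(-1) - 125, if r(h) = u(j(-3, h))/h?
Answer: -479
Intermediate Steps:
j(B, c) = 2*c + 2*B*c (j(B, c) = 2*(c*B + c) = 2*(B*c + c) = 2*(c + B*c) = 2*c + 2*B*c)
r(h) = -4 (r(h) = (2*h*(1 - 3))/h = (2*h*(-2))/h = (-4*h)/h = -4)
n(a) = -4 - a
118*n(-1) - 125 = 118*(-4 - 1*(-1)) - 125 = 118*(-4 + 1) - 125 = 118*(-3) - 125 = -354 - 125 = -479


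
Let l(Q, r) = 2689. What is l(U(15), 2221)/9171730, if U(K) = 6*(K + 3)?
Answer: 2689/9171730 ≈ 0.00029318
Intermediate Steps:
U(K) = 18 + 6*K (U(K) = 6*(3 + K) = 18 + 6*K)
l(U(15), 2221)/9171730 = 2689/9171730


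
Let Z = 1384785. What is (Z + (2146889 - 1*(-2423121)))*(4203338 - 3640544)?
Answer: 3351322897230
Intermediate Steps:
(Z + (2146889 - 1*(-2423121)))*(4203338 - 3640544) = (1384785 + (2146889 - 1*(-2423121)))*(4203338 - 3640544) = (1384785 + (2146889 + 2423121))*562794 = (1384785 + 4570010)*562794 = 5954795*562794 = 3351322897230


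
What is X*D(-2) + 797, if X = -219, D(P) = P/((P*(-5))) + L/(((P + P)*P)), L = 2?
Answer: 15721/20 ≈ 786.05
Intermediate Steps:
D(P) = -⅕ + P⁻² (D(P) = P/((P*(-5))) + 2/(((P + P)*P)) = P/((-5*P)) + 2/(((2*P)*P)) = P*(-1/(5*P)) + 2/((2*P²)) = -⅕ + 2*(1/(2*P²)) = -⅕ + P⁻²)
X*D(-2) + 797 = -219*(-⅕ + (-2)⁻²) + 797 = -219*(-⅕ + ¼) + 797 = -219*1/20 + 797 = -219/20 + 797 = 15721/20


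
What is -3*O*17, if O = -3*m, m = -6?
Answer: -918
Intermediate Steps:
O = 18 (O = -3*(-6) = 18)
-3*O*17 = -3*18*17 = -54*17 = -918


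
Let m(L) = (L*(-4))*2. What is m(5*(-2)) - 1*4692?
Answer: -4612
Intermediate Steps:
m(L) = -8*L (m(L) = -4*L*2 = -8*L)
m(5*(-2)) - 1*4692 = -40*(-2) - 1*4692 = -8*(-10) - 4692 = 80 - 4692 = -4612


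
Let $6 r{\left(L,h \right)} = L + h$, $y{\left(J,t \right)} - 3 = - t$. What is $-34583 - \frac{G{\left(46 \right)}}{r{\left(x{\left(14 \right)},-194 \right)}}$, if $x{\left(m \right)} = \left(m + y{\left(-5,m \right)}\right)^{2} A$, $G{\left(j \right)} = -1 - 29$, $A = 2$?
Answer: $- \frac{1521697}{44} \approx -34584.0$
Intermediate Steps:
$y{\left(J,t \right)} = 3 - t$
$G{\left(j \right)} = -30$
$x{\left(m \right)} = 18$ ($x{\left(m \right)} = \left(m - \left(-3 + m\right)\right)^{2} \cdot 2 = 3^{2} \cdot 2 = 9 \cdot 2 = 18$)
$r{\left(L,h \right)} = \frac{L}{6} + \frac{h}{6}$ ($r{\left(L,h \right)} = \frac{L + h}{6} = \frac{L}{6} + \frac{h}{6}$)
$-34583 - \frac{G{\left(46 \right)}}{r{\left(x{\left(14 \right)},-194 \right)}} = -34583 - - \frac{30}{\frac{1}{6} \cdot 18 + \frac{1}{6} \left(-194\right)} = -34583 - - \frac{30}{3 - \frac{97}{3}} = -34583 - - \frac{30}{- \frac{88}{3}} = -34583 - \left(-30\right) \left(- \frac{3}{88}\right) = -34583 - \frac{45}{44} = - \frac{1521697}{44}$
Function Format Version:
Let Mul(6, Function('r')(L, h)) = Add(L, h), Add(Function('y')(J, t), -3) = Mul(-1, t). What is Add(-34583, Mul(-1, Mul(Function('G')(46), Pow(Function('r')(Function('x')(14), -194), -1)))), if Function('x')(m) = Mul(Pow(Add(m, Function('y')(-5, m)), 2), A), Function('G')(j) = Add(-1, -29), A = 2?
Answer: Rational(-1521697, 44) ≈ -34584.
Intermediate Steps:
Function('y')(J, t) = Add(3, Mul(-1, t))
Function('G')(j) = -30
Function('x')(m) = 18 (Function('x')(m) = Mul(Pow(Add(m, Add(3, Mul(-1, m))), 2), 2) = Mul(Pow(3, 2), 2) = Mul(9, 2) = 18)
Function('r')(L, h) = Add(Mul(Rational(1, 6), L), Mul(Rational(1, 6), h)) (Function('r')(L, h) = Mul(Rational(1, 6), Add(L, h)) = Add(Mul(Rational(1, 6), L), Mul(Rational(1, 6), h)))
Add(-34583, Mul(-1, Mul(Function('G')(46), Pow(Function('r')(Function('x')(14), -194), -1)))) = Add(-34583, Mul(-1, Mul(-30, Pow(Add(Mul(Rational(1, 6), 18), Mul(Rational(1, 6), -194)), -1)))) = Add(-34583, Mul(-1, Mul(-30, Pow(Add(3, Rational(-97, 3)), -1)))) = Add(-34583, Mul(-1, Mul(-30, Pow(Rational(-88, 3), -1)))) = Add(-34583, Mul(-1, Mul(-30, Rational(-3, 88)))) = Add(-34583, Mul(-1, Rational(45, 44))) = Add(-34583, Rational(-45, 44)) = Rational(-1521697, 44)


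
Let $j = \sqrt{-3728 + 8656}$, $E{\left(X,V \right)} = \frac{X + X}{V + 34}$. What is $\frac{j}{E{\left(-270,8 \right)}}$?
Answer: $- \frac{28 \sqrt{77}}{45} \approx -5.46$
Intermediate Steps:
$E{\left(X,V \right)} = \frac{2 X}{34 + V}$
$j = 8 \sqrt{77}$ ($j = \sqrt{4928} = 8 \sqrt{77} \approx 70.2$)
$\frac{j}{E{\left(-270,8 \right)}} = \frac{8 \sqrt{77}}{2 \left(-270\right) \frac{1}{34 + 8}} = \frac{8 \sqrt{77}}{2 \left(-270\right) \frac{1}{42}} = \frac{8 \sqrt{77}}{- \frac{90}{7}} = 8 \sqrt{77} \left(- \frac{7}{90}\right) = - \frac{28 \sqrt{77}}{45}$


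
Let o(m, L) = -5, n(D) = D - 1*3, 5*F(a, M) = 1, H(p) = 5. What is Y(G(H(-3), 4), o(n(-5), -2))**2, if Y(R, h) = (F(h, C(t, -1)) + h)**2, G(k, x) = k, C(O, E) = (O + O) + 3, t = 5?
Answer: 331776/625 ≈ 530.84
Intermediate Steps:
C(O, E) = 3 + 2*O (C(O, E) = 2*O + 3 = 3 + 2*O)
F(a, M) = 1/5 (F(a, M) = (1/5)*1 = 1/5)
n(D) = -3 + D (n(D) = D - 3 = -3 + D)
Y(R, h) = (1/5 + h)**2
Y(G(H(-3), 4), o(n(-5), -2))**2 = ((1 + 5*(-5))**2/25)**2 = ((1 - 25)**2/25)**2 = ((1/25)*(-24)**2)**2 = ((1/25)*576)**2 = (576/25)**2 = 331776/625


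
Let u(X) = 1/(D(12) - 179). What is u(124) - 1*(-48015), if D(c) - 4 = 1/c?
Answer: 100783473/2099 ≈ 48015.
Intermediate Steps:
D(c) = 4 + 1/c
u(X) = -12/2099 (u(X) = 1/((4 + 1/12) - 179) = 1/(49/12 - 179) = 1/(-2099/12) = -12/2099)
u(124) - 1*(-48015) = -12/2099 - 1*(-48015) = -12/2099 + 48015 = 100783473/2099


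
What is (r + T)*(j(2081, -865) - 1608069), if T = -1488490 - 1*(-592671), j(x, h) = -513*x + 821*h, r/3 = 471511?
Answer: -1756255117918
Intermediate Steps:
r = 1414533 (r = 3*471511 = 1414533)
T = -895819 (T = -1488490 + 592671 = -895819)
(r + T)*(j(2081, -865) - 1608069) = (1414533 - 895819)*((-513*2081 + 821*(-865)) - 1608069) = 518714*((-1067553 - 710165) - 1608069) = 518714*(-1777718 - 1608069) = 518714*(-3385787) = -1756255117918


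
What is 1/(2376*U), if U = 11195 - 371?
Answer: 1/25717824 ≈ 3.8884e-8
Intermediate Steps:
U = 10824
1/(2376*U) = 1/(2376*10824) = (1/2376)*(1/10824) = 1/25717824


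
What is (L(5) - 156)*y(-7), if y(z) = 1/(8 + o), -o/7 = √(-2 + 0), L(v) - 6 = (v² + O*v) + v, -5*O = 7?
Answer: -508/81 - 889*I*√2/162 ≈ -6.2716 - 7.7607*I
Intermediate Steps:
O = -7/5 (O = -⅕*7 = -7/5 ≈ -1.4000)
L(v) = 6 + v² - 2*v/5 (L(v) = 6 + ((v² - 7*v/5) + v) = 6 + (v² - 2*v/5) = 6 + v² - 2*v/5)
o = -7*I*√2 (o = -7*√(-2 + 0) = -7*I*√2 ≈ -9.8995*I)
y(z) = 1/(8 - 7*I*√2)
(L(5) - 156)*y(-7) = ((6 + 5² - ⅖*5) - 156)*(4/81 + 7*I*√2/162) = ((6 + 25 - 2) - 156)*(4/81 + 7*I*√2/162) = (29 - 156)*(4/81 + 7*I*√2/162) = -127*(4/81 + 7*I*√2/162) = -508/81 - 889*I*√2/162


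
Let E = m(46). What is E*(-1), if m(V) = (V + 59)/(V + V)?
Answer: -105/92 ≈ -1.1413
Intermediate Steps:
m(V) = (59 + V)/(2*V) (m(V) = (59 + V)/((2*V)) = (59 + V)*(1/(2*V)) = (59 + V)/(2*V))
E = 105/92 (E = (½)*(59 + 46)/46 = (½)*(1/46)*105 = 105/92 ≈ 1.1413)
E*(-1) = (105/92)*(-1) = -105/92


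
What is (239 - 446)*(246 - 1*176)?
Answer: -14490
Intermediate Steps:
(239 - 446)*(246 - 1*176) = -207*(246 - 176) = -207*70 = -14490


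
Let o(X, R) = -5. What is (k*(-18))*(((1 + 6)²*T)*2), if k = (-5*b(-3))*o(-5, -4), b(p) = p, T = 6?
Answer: 793800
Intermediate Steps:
k = -75 (k = -5*(-3)*(-5) = 15*(-5) = -75)
(k*(-18))*(((1 + 6)²*T)*2) = (-75*(-18))*(((1 + 6)²*6)*2) = 1350*((7²*6)*2) = 1350*((49*6)*2) = 1350*(294*2) = 1350*588 = 793800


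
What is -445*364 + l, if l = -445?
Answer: -162425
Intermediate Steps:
-445*364 + l = -445*364 - 445 = -161980 - 445 = -162425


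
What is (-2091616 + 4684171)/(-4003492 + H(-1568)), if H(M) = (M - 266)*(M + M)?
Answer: 864185/582644 ≈ 1.4832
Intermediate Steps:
H(M) = 2*M*(-266 + M) (H(M) = (-266 + M)*(2*M) = 2*M*(-266 + M))
(-2091616 + 4684171)/(-4003492 + H(-1568)) = (-2091616 + 4684171)/(-4003492 + 2*(-1568)*(-266 - 1568)) = 2592555/(-4003492 + 2*(-1568)*(-1834)) = 2592555/(-4003492 + 5751424) = 2592555/1747932 = 2592555*(1/1747932) = 864185/582644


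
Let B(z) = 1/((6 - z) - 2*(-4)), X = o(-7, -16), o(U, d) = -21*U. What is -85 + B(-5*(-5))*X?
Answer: -1082/11 ≈ -98.364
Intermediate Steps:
X = 147 (X = -21*(-7) = 147)
B(z) = 1/(14 - z) (B(z) = 1/((6 - z) + 8) = 1/(14 - z))
-85 + B(-5*(-5))*X = -85 - 1/(-14 - 5*(-5))*147 = -85 - 1/(-14 + 25)*147 = -85 - 1/11*147 = -85 - 147/11 = -1082/11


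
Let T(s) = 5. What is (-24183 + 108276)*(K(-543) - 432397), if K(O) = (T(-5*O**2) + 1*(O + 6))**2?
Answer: -12561223689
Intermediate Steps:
K(O) = (11 + O)**2 (K(O) = (5 + 1*(O + 6))**2 = (5 + 1*(6 + O))**2 = (5 + (6 + O))**2 = (11 + O)**2)
(-24183 + 108276)*(K(-543) - 432397) = (-24183 + 108276)*((11 - 543)**2 - 432397) = 84093*((-532)**2 - 432397) = 84093*(283024 - 432397) = 84093*(-149373) = -12561223689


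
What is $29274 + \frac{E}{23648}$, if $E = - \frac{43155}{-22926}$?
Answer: $\frac{5290339214769}{180718016} \approx 29274.0$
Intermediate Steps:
$E = \frac{14385}{7642}$ ($E = \left(-43155\right) \left(- \frac{1}{22926}\right) = \frac{14385}{7642} \approx 1.8824$)
$29274 + \frac{E}{23648} = 29274 + \frac{14385}{7642 \cdot 23648} = 29274 + \frac{14385}{7642} \cdot \frac{1}{23648} = 29274 + \frac{14385}{180718016} = \frac{5290339214769}{180718016}$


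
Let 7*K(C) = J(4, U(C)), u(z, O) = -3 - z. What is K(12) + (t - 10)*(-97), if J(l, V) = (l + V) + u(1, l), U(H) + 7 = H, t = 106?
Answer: -65179/7 ≈ -9311.3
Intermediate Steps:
U(H) = -7 + H
J(l, V) = -4 + V + l (J(l, V) = (l + V) + (-3 - 1*1) = (V + l) + (-3 - 1) = (V + l) - 4 = -4 + V + l)
K(C) = -1 + C/7 (K(C) = (-4 + (-7 + C) + 4)/7 = (-7 + C)/7 = -1 + C/7)
K(12) + (t - 10)*(-97) = (-1 + (⅐)*12) + (106 - 10)*(-97) = (-1 + 12/7) + 96*(-97) = 5/7 - 9312 = -65179/7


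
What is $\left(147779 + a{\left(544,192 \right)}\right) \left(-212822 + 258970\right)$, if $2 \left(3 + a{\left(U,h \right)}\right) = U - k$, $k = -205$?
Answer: $6836849274$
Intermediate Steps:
$a{\left(U,h \right)} = \frac{199}{2} + \frac{U}{2}$ ($a{\left(U,h \right)} = -3 + \frac{U - -205}{2} = -3 + \frac{U + 205}{2} = -3 + \frac{205 + U}{2} = -3 + \left(\frac{205}{2} + \frac{U}{2}\right) = \frac{199}{2} + \frac{U}{2}$)
$\left(147779 + a{\left(544,192 \right)}\right) \left(-212822 + 258970\right) = \left(147779 + \left(\frac{199}{2} + \frac{1}{2} \cdot 544\right)\right) \left(-212822 + 258970\right) = \left(147779 + \left(\frac{199}{2} + 272\right)\right) 46148 = \left(147779 + \frac{743}{2}\right) 46148 = \frac{296301}{2} \cdot 46148 = 6836849274$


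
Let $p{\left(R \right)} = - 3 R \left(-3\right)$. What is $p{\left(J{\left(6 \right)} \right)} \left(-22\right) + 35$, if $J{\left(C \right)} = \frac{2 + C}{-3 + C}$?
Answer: $-493$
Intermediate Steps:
$J{\left(C \right)} = \frac{2 + C}{-3 + C}$
$p{\left(R \right)} = 9 R$
$p{\left(J{\left(6 \right)} \right)} \left(-22\right) + 35 = 9 \frac{2 + 6}{-3 + 6} \left(-22\right) + 35 = 9 \cdot \frac{1}{3} \cdot 8 \left(-22\right) + 35 = 9 \cdot \frac{8}{3} \left(-22\right) + 35 = 24 \left(-22\right) + 35 = -528 + 35 = -493$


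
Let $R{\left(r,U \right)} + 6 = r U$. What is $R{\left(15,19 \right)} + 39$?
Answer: $318$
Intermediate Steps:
$R{\left(r,U \right)} = -6 + U r$ ($R{\left(r,U \right)} = -6 + r U = -6 + U r$)
$R{\left(15,19 \right)} + 39 = \left(-6 + 19 \cdot 15\right) + 39 = \left(-6 + 285\right) + 39 = 279 + 39 = 318$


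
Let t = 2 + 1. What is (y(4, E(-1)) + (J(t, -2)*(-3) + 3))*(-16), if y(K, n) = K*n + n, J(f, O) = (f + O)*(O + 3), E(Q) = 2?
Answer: -160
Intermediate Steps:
t = 3
J(f, O) = (3 + O)*(O + f) (J(f, O) = (O + f)*(3 + O) = (3 + O)*(O + f))
y(K, n) = n + K*n
(y(4, E(-1)) + (J(t, -2)*(-3) + 3))*(-16) = (2*(1 + 4) + (((-2)² + 3*(-2) + 3*3 - 2*3)*(-3) + 3))*(-16) = (2*5 + ((4 - 6 + 9 - 6)*(-3) + 3))*(-16) = (10 + (1*(-3) + 3))*(-16) = (10 + (-3 + 3))*(-16) = (10 + 0)*(-16) = 10*(-16) = -160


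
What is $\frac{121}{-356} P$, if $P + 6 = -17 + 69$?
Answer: $- \frac{2783}{178} \approx -15.635$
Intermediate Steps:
$P = 46$ ($P = -6 + \left(-17 + 69\right) = -6 + 52 = 46$)
$\frac{121}{-356} P = \frac{121}{-356} \cdot 46 = 121 \left(- \frac{1}{356}\right) 46 = \left(- \frac{121}{356}\right) 46 = - \frac{2783}{178}$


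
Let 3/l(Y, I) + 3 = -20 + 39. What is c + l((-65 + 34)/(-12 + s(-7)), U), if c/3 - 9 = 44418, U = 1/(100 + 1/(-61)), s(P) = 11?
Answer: 2132499/16 ≈ 1.3328e+5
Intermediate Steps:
U = 61/6099 (U = 1/(100 - 1/61) = 1/(6099/61) = 61/6099 ≈ 0.010002)
l(Y, I) = 3/16 (l(Y, I) = 3/(-3 + (-20 + 39)) = 3/(-3 + 19) = 3/16)
c = 133281 (c = 27 + 3*44418 = 27 + 133254 = 133281)
c + l((-65 + 34)/(-12 + s(-7)), U) = 133281 + 3/16 = 2132499/16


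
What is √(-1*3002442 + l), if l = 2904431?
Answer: I*√98011 ≈ 313.07*I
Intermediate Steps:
√(-1*3002442 + l) = √(-1*3002442 + 2904431) = √(-3002442 + 2904431) = √(-98011) = I*√98011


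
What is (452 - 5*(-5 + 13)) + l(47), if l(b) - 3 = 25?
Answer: 440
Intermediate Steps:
l(b) = 28 (l(b) = 3 + 25 = 28)
(452 - 5*(-5 + 13)) + l(47) = (452 - 5*(-5 + 13)) + 28 = (452 - 5*8) + 28 = (452 - 40) + 28 = 412 + 28 = 440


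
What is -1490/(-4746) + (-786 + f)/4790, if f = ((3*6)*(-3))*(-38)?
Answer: 3286384/5683335 ≈ 0.57825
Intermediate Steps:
f = 2052 (f = (18*(-3))*(-38) = -54*(-38) = 2052)
-1490/(-4746) + (-786 + f)/4790 = -1490/(-4746) + (-786 + 2052)/4790 = -1490*(-1/4746) + 1266*(1/4790) = 745/2373 + 633/2395 = 3286384/5683335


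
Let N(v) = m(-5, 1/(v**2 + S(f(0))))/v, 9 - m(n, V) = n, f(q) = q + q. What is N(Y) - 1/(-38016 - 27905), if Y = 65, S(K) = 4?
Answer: 922959/4284865 ≈ 0.21540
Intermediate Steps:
f(q) = 2*q
m(n, V) = 9 - n
N(v) = 14/v (N(v) = (9 - 1*(-5))/v = (9 + 5)/v = 14/v)
N(Y) - 1/(-38016 - 27905) = 14/65 - 1/(-38016 - 27905) = 14*(1/65) - 1/(-65921) = 14/65 - 1*(-1/65921) = 14/65 + 1/65921 = 922959/4284865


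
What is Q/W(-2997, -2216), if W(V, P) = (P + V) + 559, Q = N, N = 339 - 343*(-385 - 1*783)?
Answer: -400963/4654 ≈ -86.155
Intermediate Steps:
N = 400963 (N = 339 - 343*(-385 - 783) = 339 - 343*(-1168) = 339 + 400624 = 400963)
Q = 400963
W(V, P) = 559 + P + V
Q/W(-2997, -2216) = 400963/(559 - 2216 - 2997) = 400963/(-4654) = 400963*(-1/4654) = -400963/4654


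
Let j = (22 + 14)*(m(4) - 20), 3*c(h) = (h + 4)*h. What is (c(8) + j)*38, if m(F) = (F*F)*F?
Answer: 61408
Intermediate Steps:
m(F) = F³ (m(F) = F²*F = F³)
c(h) = h*(4 + h)/3 (c(h) = ((h + 4)*h)/3 = ((4 + h)*h)/3 = (h*(4 + h))/3 = h*(4 + h)/3)
j = 1584 (j = (22 + 14)*(4³ - 20) = 36*(64 - 20) = 36*44 = 1584)
(c(8) + j)*38 = ((⅓)*8*(4 + 8) + 1584)*38 = ((⅓)*8*12 + 1584)*38 = (32 + 1584)*38 = 1616*38 = 61408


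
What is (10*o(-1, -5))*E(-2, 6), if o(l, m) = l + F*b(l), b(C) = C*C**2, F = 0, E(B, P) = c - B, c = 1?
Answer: -30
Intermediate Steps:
E(B, P) = 1 - B
b(C) = C**3
o(l, m) = l (o(l, m) = l + 0*l**3 = l + 0 = l)
(10*o(-1, -5))*E(-2, 6) = (10*(-1))*(1 - 1*(-2)) = -10*(1 + 2) = -10*3 = -30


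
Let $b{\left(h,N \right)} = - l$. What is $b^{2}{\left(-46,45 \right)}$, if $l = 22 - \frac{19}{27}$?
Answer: $\frac{330625}{729} \approx 453.53$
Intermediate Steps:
$l = \frac{575}{27}$ ($l = 22 - \frac{19}{27} = \frac{575}{27} \approx 21.296$)
$b{\left(h,N \right)} = - \frac{575}{27}$ ($b{\left(h,N \right)} = \left(-1\right) \frac{575}{27} = - \frac{575}{27}$)
$b^{2}{\left(-46,45 \right)} = \left(- \frac{575}{27}\right)^{2} = \frac{330625}{729}$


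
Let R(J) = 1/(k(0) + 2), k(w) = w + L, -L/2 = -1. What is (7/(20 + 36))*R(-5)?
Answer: 1/32 ≈ 0.031250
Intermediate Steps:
L = 2 (L = -2*(-1) = 2)
k(w) = 2 + w (k(w) = w + 2 = 2 + w)
R(J) = ¼ (R(J) = 1/((2 + 0) + 2) = 1/(2 + 2) = 1/4 = ¼)
(7/(20 + 36))*R(-5) = (7/(20 + 36))*(¼) = (7/56)*(¼) = (7*(1/56))*(¼) = (⅛)*(¼) = 1/32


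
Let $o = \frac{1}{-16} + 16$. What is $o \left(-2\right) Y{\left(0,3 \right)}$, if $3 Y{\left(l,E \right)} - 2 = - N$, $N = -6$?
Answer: $-85$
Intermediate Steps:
$Y{\left(l,E \right)} = \frac{8}{3}$ ($Y{\left(l,E \right)} = \frac{2}{3} + \frac{\left(-1\right) \left(-6\right)}{3} = \frac{2}{3} + \frac{1}{3} \cdot 6 = \frac{2}{3} + 2 = \frac{8}{3}$)
$o = \frac{255}{16}$ ($o = - \frac{1}{16} + 16 = \frac{255}{16} \approx 15.938$)
$o \left(-2\right) Y{\left(0,3 \right)} = \frac{255}{16} \left(-2\right) \frac{8}{3} = \left(- \frac{255}{8}\right) \frac{8}{3} = -85$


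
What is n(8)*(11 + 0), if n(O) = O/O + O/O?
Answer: 22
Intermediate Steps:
n(O) = 2 (n(O) = 1 + 1 = 2)
n(8)*(11 + 0) = 2*(11 + 0) = 2*11 = 22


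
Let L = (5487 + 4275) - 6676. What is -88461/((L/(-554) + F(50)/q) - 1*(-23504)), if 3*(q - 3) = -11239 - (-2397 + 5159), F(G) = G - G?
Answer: -24503697/6509065 ≈ -3.7645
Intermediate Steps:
F(G) = 0
q = -4664 (q = 3 + (-11239 - (-2397 + 5159))/3 = 3 + (-11239 - 1*2762)/3 = 3 + (-11239 - 2762)/3 = 3 + (1/3)*(-14001) = 3 - 4667 = -4664)
L = 3086 (L = 9762 - 6676 = 3086)
-88461/((L/(-554) + F(50)/q) - 1*(-23504)) = -88461/((3086/(-554) + 0/(-4664)) - 1*(-23504)) = -88461/((3086*(-1/554) + 0*(-1/4664)) + 23504) = -88461/((-1543/277 + 0) + 23504) = -88461/(-1543/277 + 23504) = -88461/6509065/277 = -88461*277/6509065 = -24503697/6509065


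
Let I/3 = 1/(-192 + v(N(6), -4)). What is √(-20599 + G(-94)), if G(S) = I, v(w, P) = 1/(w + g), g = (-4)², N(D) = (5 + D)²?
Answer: 2*I*√3562845957031/26303 ≈ 143.52*I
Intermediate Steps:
g = 16
v(w, P) = 1/(16 + w) (v(w, P) = 1/(w + 16) = 1/(16 + w))
I = -411/26303 (I = 3/(-192 + 1/(16 + (5 + 6)²)) = 3/(-192 + 1/(16 + 11²)) = 3/(-192 + 1/(16 + 121)) = 3/(-192 + 1/137) = 3/(-26303/137) = 3*(-137/26303) = -411/26303 ≈ -0.015626)
G(S) = -411/26303
√(-20599 + G(-94)) = √(-20599 - 411/26303) = √(-541815908/26303) = 2*I*√3562845957031/26303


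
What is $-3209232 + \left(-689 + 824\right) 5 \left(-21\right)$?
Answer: $-3223407$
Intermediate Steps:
$-3209232 + \left(-689 + 824\right) 5 \left(-21\right) = -3209232 + 135 \left(-105\right) = -3209232 - 14175 = -3223407$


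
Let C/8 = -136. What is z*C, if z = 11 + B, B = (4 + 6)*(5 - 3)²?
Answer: -55488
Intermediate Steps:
C = -1088 (C = 8*(-136) = -1088)
B = 40 (B = 10*2² = 10*4 = 40)
z = 51 (z = 11 + 40 = 51)
z*C = 51*(-1088) = -55488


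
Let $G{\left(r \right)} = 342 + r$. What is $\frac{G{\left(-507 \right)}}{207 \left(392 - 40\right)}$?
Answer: $- \frac{5}{2208} \approx -0.0022645$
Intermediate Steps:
$\frac{G{\left(-507 \right)}}{207 \left(392 - 40\right)} = \frac{342 - 507}{207 \left(392 - 40\right)} = - \frac{165}{207 \cdot 352} = - \frac{165}{72864} = \left(-165\right) \frac{1}{72864} = - \frac{5}{2208}$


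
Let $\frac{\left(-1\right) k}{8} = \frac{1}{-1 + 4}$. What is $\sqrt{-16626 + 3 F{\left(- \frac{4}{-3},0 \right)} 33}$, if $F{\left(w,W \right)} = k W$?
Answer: $i \sqrt{16626} \approx 128.94 i$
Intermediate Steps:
$k = - \frac{8}{3}$ ($k = - \frac{8}{-1 + 4} = - \frac{8}{3} \approx -2.6667$)
$F{\left(w,W \right)} = - \frac{8 W}{3}$
$\sqrt{-16626 + 3 F{\left(- \frac{4}{-3},0 \right)} 33} = \sqrt{-16626 + 3 \left(\left(- \frac{8}{3}\right) 0\right) 33} = \sqrt{-16626 + 3 \cdot 0 \cdot 33} = \sqrt{-16626 + 0 \cdot 33} = \sqrt{-16626 + 0} = \sqrt{-16626} = i \sqrt{16626}$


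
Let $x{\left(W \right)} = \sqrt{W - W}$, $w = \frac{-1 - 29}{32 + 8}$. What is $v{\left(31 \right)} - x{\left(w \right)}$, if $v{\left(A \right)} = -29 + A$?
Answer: $2$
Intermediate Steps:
$w = - \frac{3}{4}$ ($w = - \frac{30}{40} = \left(-30\right) \frac{1}{40} = - \frac{3}{4} \approx -0.75$)
$x{\left(W \right)} = 0$ ($x{\left(W \right)} = \sqrt{0} = 0$)
$v{\left(31 \right)} - x{\left(w \right)} = \left(-29 + 31\right) - 0 = 2 + 0 = 2$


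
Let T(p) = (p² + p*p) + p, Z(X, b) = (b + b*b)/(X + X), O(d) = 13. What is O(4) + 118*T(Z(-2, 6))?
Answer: 24793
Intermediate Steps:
Z(X, b) = (b + b²)/(2*X) (Z(X, b) = (b + b²)/((2*X)) = (b + b²)*(1/(2*X)) = (b + b²)/(2*X))
T(p) = p + 2*p² (T(p) = (p² + p²) + p = 2*p² + p = p + 2*p²)
O(4) + 118*T(Z(-2, 6)) = 13 + 118*(((½)*6*(1 + 6)/(-2))*(1 + 2*((½)*6*(1 + 6)/(-2)))) = 13 + 118*(((½)*6*(-½)*7)*(1 + 2*((½)*6*(-½)*7))) = 13 + 118*(-21*(1 + 2*(-21/2))/2) = 13 + 118*(-21*(1 - 21)/2) = 13 + 118*(-21/2*(-20)) = 13 + 118*210 = 13 + 24780 = 24793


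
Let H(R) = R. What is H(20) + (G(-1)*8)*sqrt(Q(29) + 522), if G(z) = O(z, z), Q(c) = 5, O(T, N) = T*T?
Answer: 20 + 8*sqrt(527) ≈ 203.65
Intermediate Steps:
O(T, N) = T**2
G(z) = z**2
H(20) + (G(-1)*8)*sqrt(Q(29) + 522) = 20 + ((-1)**2*8)*sqrt(5 + 522) = 20 + (1*8)*sqrt(527) = 20 + 8*sqrt(527)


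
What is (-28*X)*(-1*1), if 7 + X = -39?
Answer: -1288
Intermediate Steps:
X = -46 (X = -7 - 39 = -46)
(-28*X)*(-1*1) = (-28*(-46))*(-1*1) = 1288*(-1) = -1288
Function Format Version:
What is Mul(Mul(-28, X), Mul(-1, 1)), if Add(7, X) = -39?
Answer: -1288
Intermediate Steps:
X = -46 (X = Add(-7, -39) = -46)
Mul(Mul(-28, X), Mul(-1, 1)) = Mul(Mul(-28, -46), Mul(-1, 1)) = Mul(1288, -1) = -1288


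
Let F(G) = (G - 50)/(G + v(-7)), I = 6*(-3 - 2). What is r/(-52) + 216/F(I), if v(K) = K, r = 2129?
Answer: 15329/260 ≈ 58.958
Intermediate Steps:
I = -30 (I = 6*(-5) = -30)
F(G) = (-50 + G)/(-7 + G) (F(G) = (G - 50)/(G - 7) = (-50 + G)/(-7 + G))
r/(-52) + 216/F(I) = 2129/(-52) + 216/(((-50 - 30)/(-7 - 30))) = 2129*(-1/52) + 216/((-80/(-37))) = -2129/52 + 216/((-1/37*(-80))) = -2129/52 + 216/(80/37) = -2129/52 + 216*(37/80) = -2129/52 + 999/10 = 15329/260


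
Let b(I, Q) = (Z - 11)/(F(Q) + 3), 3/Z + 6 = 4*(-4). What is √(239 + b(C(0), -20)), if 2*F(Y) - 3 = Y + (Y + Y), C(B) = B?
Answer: 2*√18838941/561 ≈ 15.474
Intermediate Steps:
F(Y) = 3/2 + 3*Y/2 (F(Y) = 3/2 + (Y + (Y + Y))/2 = 3/2 + (Y + 2*Y)/2 = 3/2 + (3*Y)/2 = 3/2 + 3*Y/2)
Z = -3/22 (Z = 3/(-6 + 4*(-4)) = 3/(-6 - 16) = 3/(-22) = 3*(-1/22) = -3/22 ≈ -0.13636)
b(I, Q) = -245/(22*(9/2 + 3*Q/2)) (b(I, Q) = (-3/22 - 11)/((3/2 + 3*Q/2) + 3) = -245/(22*(9/2 + 3*Q/2)))
√(239 + b(C(0), -20)) = √(239 - 245/(99 + 33*(-20))) = √(239 - 245/(99 - 660)) = √(239 - 245/(-561)) = √(239 - 245*(-1/561)) = √(239 + 245/561) = √(134324/561) = 2*√18838941/561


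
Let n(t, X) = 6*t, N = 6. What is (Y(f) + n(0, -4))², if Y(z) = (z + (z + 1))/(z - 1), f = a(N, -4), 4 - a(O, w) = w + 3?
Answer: 121/16 ≈ 7.5625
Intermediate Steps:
a(O, w) = 1 - w (a(O, w) = 4 - (w + 3) = 4 - (3 + w) = 4 + (-3 - w) = 1 - w)
f = 5 (f = 1 - 1*(-4) = 1 + 4 = 5)
Y(z) = (1 + 2*z)/(-1 + z) (Y(z) = (z + (1 + z))/(-1 + z) = (1 + 2*z)/(-1 + z))
(Y(f) + n(0, -4))² = ((1 + 2*5)/(-1 + 5) + 6*0)² = ((1 + 10)/4 + 0)² = ((¼)*11 + 0)² = (11/4 + 0)² = (11/4)² = 121/16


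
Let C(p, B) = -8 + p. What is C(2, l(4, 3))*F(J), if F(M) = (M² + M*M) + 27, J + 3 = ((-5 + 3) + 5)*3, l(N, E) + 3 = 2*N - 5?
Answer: -594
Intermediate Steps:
l(N, E) = -8 + 2*N (l(N, E) = -3 + (2*N - 5) = -3 + (-5 + 2*N) = -8 + 2*N)
J = 6 (J = -3 + ((-5 + 3) + 5)*3 = -3 + (-2 + 5)*3 = -3 + 3*3 = -3 + 9 = 6)
F(M) = 27 + 2*M² (F(M) = (M² + M²) + 27 = 2*M² + 27 = 27 + 2*M²)
C(2, l(4, 3))*F(J) = (-8 + 2)*(27 + 2*6²) = -6*(27 + 2*36) = -6*(27 + 72) = -6*99 = -594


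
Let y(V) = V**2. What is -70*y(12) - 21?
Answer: -10101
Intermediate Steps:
-70*y(12) - 21 = -70*12**2 - 21 = -70*144 - 21 = -10080 - 21 = -10101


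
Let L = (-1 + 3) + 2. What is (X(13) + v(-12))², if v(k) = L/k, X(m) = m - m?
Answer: ⅑ ≈ 0.11111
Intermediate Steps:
X(m) = 0
L = 4 (L = 2 + 2 = 4)
v(k) = 4/k
(X(13) + v(-12))² = (0 + 4/(-12))² = (0 + 4*(-1/12))² = (0 - ⅓)² = (-⅓)² = ⅑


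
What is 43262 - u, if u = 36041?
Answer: 7221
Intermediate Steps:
43262 - u = 43262 - 1*36041 = 43262 - 36041 = 7221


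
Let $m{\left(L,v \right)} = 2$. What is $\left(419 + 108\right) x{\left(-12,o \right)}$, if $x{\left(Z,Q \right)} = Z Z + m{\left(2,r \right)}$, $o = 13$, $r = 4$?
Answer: $76942$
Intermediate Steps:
$x{\left(Z,Q \right)} = 2 + Z^{2}$ ($x{\left(Z,Q \right)} = Z Z + 2 = Z^{2} + 2 = 2 + Z^{2}$)
$\left(419 + 108\right) x{\left(-12,o \right)} = \left(419 + 108\right) \left(2 + \left(-12\right)^{2}\right) = 527 \left(2 + 144\right) = 527 \cdot 146 = 76942$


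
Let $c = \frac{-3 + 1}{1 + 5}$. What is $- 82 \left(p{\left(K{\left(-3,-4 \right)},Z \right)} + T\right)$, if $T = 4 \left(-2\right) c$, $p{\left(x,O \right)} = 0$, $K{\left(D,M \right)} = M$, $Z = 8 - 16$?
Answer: $- \frac{656}{3} \approx -218.67$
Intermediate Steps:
$Z = -8$
$c = - \frac{1}{3}$ ($c = - \frac{2}{6} = \left(-2\right) \frac{1}{6} = - \frac{1}{3} \approx -0.33333$)
$T = \frac{8}{3}$ ($T = 4 \left(-2\right) \left(- \frac{1}{3}\right) = \left(-8\right) \left(- \frac{1}{3}\right) = \frac{8}{3} \approx 2.6667$)
$- 82 \left(p{\left(K{\left(-3,-4 \right)},Z \right)} + T\right) = - 82 \left(0 + \frac{8}{3}\right) = \left(-82\right) \frac{8}{3} = - \frac{656}{3}$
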